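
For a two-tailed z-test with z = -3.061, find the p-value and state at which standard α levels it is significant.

p = 2·P(Z > |-3.061|) = 2·(1 - Φ(3.061)) ≈ 0.0022. Significant at α = 0.1; Significant at α = 0.05; Significant at α = 0.01.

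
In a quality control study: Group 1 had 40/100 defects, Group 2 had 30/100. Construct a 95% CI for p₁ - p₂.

p̂₁ = 0.4, p̂₂ = 0.3. Difference = 0.1. CI = (-0.031, 0.231)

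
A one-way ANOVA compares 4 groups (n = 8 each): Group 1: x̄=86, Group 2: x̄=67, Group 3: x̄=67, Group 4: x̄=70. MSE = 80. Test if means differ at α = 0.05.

Grand mean = 72.5. SS_between = 1992.0, MS_between = 664.0. F = 8.3, F_crit ≈ 2.947. Reject H₀.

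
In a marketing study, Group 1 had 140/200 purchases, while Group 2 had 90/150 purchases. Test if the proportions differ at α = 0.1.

p̂₁ = 0.7, p̂₂ = 0.6, pooled p̂ = 0.657. z = 1.95. Critical: ±1.645. Reject H₀.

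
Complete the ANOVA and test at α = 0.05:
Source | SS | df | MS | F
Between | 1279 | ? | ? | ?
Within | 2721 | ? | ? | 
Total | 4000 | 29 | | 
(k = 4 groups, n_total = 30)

df_between = 3, df_within = 26. MS_between = 426.33, MS_within = 104.65. F = 4.074, F_crit ≈ 2.975. Reject H₀.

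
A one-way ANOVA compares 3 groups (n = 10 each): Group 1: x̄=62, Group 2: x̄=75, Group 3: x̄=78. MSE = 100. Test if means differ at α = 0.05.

Grand mean = 71.67. SS_between = 1446.67, MS_between = 723.33. F = 7.233, F_crit ≈ 3.354. Reject H₀.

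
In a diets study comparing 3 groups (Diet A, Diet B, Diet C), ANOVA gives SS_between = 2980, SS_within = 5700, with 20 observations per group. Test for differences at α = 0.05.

df_between = 2, df_within = 57. F = MS_between/MS_within = 1490.0/100.0 = 14.9. F_crit ≈ 3.159. Reject H₀. At least one mean differs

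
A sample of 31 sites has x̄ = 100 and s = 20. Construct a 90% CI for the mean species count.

CI = x̄ ± t*(s/√n) = 100 ± 1.697(20/√31) = (93.9, 106.1)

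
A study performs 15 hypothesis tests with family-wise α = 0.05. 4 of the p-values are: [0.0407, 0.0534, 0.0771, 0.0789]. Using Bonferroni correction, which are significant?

Bonferroni α = 0.05/15 = 0.00333. None of the given p-values are significant.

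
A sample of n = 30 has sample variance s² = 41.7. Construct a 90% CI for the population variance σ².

df = 29. χ²_{0.05} = 42.557, χ²_{0.95} = 17.708. CI for σ² = ((n-1)s²/χ²_{α/2}, (n-1)s²/χ²_{1-α/2}) = (29·41.7/42.557, 29·41.7/17.708) = (28.42, 68.29)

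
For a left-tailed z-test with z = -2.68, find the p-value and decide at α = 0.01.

p = P(Z < -2.68) = Φ(-2.68) ≈ 0.0037. Since p < 0.01, reject H₀ (significant) at α = 0.01.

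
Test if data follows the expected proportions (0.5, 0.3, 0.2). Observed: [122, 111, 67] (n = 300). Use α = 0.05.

Expected: [150.0, 90.0, 60.0]. χ² = 10.943. df = 2, critical = 5.991. Reject H₀.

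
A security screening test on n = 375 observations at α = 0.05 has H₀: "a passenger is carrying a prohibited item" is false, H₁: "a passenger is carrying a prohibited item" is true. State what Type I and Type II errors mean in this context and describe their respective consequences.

Type I (false positive): concluding that a passenger is carrying a prohibited item when it is not — detaining an innocent passenger — delay and inconvenience. Type II (false negative): failing to conclude that a passenger is carrying a prohibited item when it is — letting a prohibited item through — security breach. Which is costlier depends on domain priorities and is a judgement call rather than a statistical fact.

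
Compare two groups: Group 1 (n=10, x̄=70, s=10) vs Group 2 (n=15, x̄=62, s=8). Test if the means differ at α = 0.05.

Pooled sp = 8.84. t = 2.218, df = 23. Critical t = ±2.069. Reject H₀.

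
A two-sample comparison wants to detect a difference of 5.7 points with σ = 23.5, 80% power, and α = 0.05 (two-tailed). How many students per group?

n per group = 2(z_α/2 + z_β)²σ²/d² = 2×(1.96 + 0.84)²×23.5²/5.7² = 266.5 → n = 267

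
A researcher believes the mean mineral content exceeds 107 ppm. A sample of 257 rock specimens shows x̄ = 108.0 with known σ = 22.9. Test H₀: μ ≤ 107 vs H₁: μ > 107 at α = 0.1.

z = 0.7. Critical value: 1.28. Fail to reject H₀.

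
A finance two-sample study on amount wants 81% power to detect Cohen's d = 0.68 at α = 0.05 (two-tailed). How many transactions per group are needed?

z_{α/2} = 1.96, z_β = Φ⁻¹(0.81) = 0.878. For medium effect (d = 0.68): n per group = 2(z_{α/2} + z_β)²/d² = 2(1.96 + 0.878)²/0.68² = 34.8 → 35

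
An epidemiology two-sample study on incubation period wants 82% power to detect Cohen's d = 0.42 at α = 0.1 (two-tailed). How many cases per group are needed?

z_{α/2} = 1.645, z_β = Φ⁻¹(0.82) = 0.915. For small effect (d = 0.42): n per group = 2(z_{α/2} + z_β)²/d² = 2(1.645 + 0.915)²/0.42² = 74.3 → 75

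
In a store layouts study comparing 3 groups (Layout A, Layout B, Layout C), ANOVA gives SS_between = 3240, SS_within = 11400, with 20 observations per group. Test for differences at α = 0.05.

df_between = 2, df_within = 57. F = MS_between/MS_within = 1620.0/200.0 = 8.1. F_crit ≈ 3.159. Reject H₀. At least one mean differs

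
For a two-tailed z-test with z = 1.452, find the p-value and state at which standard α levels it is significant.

p = 2·P(Z > |1.452|) = 2·(1 - Φ(1.452)) ≈ 0.1465. Not significant at any standard level.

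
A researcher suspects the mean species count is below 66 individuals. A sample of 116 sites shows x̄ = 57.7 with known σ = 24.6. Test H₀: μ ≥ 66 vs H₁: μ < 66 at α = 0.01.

z = -3.634. Critical value: -2.33. Reject H₀.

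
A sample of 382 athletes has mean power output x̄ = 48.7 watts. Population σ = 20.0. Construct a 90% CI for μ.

CI = x̄ ± z*(σ/√n) = 48.7 ± 1.645(20.0/√382) = 48.7 ± 1.68 = (47.02, 50.38)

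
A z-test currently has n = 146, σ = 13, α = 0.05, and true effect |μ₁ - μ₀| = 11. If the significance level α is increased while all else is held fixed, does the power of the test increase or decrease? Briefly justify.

Power increases: a larger α lowers the critical value, so more of the H₁ sampling distribution falls in the rejection region.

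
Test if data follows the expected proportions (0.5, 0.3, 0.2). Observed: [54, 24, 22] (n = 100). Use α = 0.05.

Expected: [50.0, 30.0, 20.0]. χ² = 1.72. df = 2, critical = 5.991. Fail to reject H₀.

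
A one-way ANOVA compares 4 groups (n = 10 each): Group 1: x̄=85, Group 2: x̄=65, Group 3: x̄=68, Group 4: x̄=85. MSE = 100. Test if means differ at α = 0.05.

Grand mean = 75.75. SS_between = 3467.5, MS_between = 1155.83. F = 11.558, F_crit ≈ 2.866. Reject H₀.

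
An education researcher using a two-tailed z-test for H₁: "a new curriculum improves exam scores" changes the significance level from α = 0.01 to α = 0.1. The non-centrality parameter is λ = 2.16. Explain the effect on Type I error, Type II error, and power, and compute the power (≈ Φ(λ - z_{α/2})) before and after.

Increasing α from 0.01 to 0.1:
• Type I error rate increases (α is the Type I rate by definition).
• Critical value moves from z_{α/2} = 2.576 to 1.645, so power = Φ(λ - z_{α/2}) goes from Φ(2.16 - 2.576) = 0.339 to Φ(2.16 - 1.645) = 0.697.
• Type II error rate β = 1 - power therefore decreases (0.661 → 0.303).
Appropriate when false negatives are costly — here, keeping the old curriculum when the new one would have helped students.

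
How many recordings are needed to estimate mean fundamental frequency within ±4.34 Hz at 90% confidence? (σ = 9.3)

n = (z*σ/E)² = (1.645×9.3/4.34)² = 12.4 → n = 13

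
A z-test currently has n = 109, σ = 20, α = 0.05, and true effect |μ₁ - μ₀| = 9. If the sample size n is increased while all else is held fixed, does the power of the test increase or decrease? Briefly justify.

Power increases: a larger n shrinks the standard error σ/√n, moving the sampling distribution under H₁ further from the critical value.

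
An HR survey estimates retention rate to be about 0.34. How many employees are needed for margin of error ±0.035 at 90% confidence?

n = z²p(1-p)/E² = 1.645²×0.34×0.66/0.035² = 495.7 → n = 496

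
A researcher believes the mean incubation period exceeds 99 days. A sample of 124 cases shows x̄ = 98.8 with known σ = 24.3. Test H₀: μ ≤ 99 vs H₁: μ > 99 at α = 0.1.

z = -0.092. Critical value: 1.28. Fail to reject H₀.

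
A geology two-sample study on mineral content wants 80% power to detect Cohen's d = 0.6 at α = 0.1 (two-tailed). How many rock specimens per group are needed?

z_{α/2} = 1.645, z_β = Φ⁻¹(0.8) = 0.842. For medium effect (d = 0.6): n per group = 2(z_{α/2} + z_β)²/d² = 2(1.645 + 0.842)²/0.6² = 34.4 → 35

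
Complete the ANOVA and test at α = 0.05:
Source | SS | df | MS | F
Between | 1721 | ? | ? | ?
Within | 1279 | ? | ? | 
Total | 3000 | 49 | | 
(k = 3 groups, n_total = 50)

df_between = 2, df_within = 47. MS_between = 860.5, MS_within = 27.21. F = 31.621, F_crit ≈ 3.195. Reject H₀.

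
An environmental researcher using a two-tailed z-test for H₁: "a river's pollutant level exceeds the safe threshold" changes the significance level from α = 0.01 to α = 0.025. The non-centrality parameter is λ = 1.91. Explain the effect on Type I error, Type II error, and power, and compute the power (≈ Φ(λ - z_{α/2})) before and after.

Increasing α from 0.01 to 0.025:
• Type I error rate increases (α is the Type I rate by definition).
• Critical value moves from z_{α/2} = 2.576 to 2.241, so power = Φ(λ - z_{α/2}) goes from Φ(1.91 - 2.576) = 0.253 to Φ(1.91 - 2.241) = 0.37.
• Type II error rate β = 1 - power therefore decreases (0.747 → 0.63).
Appropriate when false negatives are costly — here, allowing unsafe pollution to continue.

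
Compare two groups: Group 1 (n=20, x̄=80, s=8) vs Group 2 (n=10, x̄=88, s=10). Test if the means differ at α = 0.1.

Pooled sp = 8.69. t = -2.376, df = 28. Critical t = ±1.701. Reject H₀.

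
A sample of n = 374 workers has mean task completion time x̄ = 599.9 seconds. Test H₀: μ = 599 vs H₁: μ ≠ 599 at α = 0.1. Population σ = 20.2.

z = (x̄ - μ₀)/(σ/√n) = (599.9 - 599)/(20.2/√374) = 0.862. Critical value: ±1.645. Since |0.862| ≤ 1.645, Fail to reject H₀.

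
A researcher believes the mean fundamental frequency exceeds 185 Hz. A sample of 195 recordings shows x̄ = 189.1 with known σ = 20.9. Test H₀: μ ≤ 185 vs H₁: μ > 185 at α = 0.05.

z = 2.739. Critical value: 1.645. Reject H₀.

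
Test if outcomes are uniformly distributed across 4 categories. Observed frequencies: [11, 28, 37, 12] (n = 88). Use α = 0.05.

Expected = 22 each. χ² = Σ(O-E)²/E = 21.909. df = 3, critical value = 7.815. Reject H₀.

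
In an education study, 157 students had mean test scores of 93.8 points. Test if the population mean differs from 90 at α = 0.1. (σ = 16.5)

z = (x̄ - μ₀)/(σ/√n) = (93.8 - 90)/(16.5/√157) = 2.886. Critical value: ±1.645. Since |2.886| > 1.645, Reject H₀.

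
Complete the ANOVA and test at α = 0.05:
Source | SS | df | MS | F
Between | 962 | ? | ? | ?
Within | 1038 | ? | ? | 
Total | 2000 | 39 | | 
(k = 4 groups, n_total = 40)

df_between = 3, df_within = 36. MS_between = 320.67, MS_within = 28.83. F = 11.121, F_crit ≈ 2.866. Reject H₀.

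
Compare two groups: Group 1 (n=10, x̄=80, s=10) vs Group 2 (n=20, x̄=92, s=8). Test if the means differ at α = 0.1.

Pooled sp = 8.69. t = -3.564, df = 28. Critical t = ±1.701. Reject H₀.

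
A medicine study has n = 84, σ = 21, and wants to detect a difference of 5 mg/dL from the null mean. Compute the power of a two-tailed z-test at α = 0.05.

SE = σ/√n = 21/√84 = 2.291. Non-centrality λ = d/SE = 5/2.291 = 2.182. Power ≈ Φ(λ - z_{α/2}) = Φ(2.182 - 1.96) = Φ(0.222) = 0.588.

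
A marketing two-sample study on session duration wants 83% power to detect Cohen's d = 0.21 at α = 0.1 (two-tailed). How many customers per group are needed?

z_{α/2} = 1.645, z_β = Φ⁻¹(0.83) = 0.954. For small effect (d = 0.21): n per group = 2(z_{α/2} + z_β)²/d² = 2(1.645 + 0.954)²/0.21² = 306.3 → 307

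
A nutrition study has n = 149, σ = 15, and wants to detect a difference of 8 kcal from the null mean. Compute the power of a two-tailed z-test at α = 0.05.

SE = σ/√n = 15/√149 = 1.229. Non-centrality λ = d/SE = 8/1.229 = 6.51. Power ≈ Φ(λ - z_{α/2}) = Φ(6.51 - 1.96) = Φ(4.55) = 1.0.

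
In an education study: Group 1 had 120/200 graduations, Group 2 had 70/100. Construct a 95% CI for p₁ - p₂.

p̂₁ = 0.6, p̂₂ = 0.7. Difference = -0.1. CI = (-0.213, 0.013)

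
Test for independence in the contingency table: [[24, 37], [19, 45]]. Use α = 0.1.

χ² = 1.291. df = 1, critical = 2.706. Fail to reject H₀. No evidence of dependence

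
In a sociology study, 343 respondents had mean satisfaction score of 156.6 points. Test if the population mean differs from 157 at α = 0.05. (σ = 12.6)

z = (x̄ - μ₀)/(σ/√n) = (156.6 - 157)/(12.6/√343) = -0.588. Critical value: ±1.96. Since |-0.588| ≤ 1.96, Fail to reject H₀.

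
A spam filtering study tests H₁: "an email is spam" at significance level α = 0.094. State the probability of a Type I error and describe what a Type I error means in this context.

P(Type I error) = α = 0.094. A Type I error is rejecting H₀ when H₀ is actually true (false positive) — here, concluding that an email is spam when in fact this is not the case. Consequence: a legitimate email is sent to the spam folder and the user misses it.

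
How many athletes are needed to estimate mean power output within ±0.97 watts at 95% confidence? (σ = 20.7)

n = (z*σ/E)² = (1.96×20.7/0.97)² = 1749.5 → n = 1750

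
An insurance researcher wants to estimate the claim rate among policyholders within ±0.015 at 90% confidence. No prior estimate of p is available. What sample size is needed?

Conservative approach: use p = 0.5 (maximizes p(1-p) = 0.25). n = z²(0.25)/E² = 1.645²×0.25/0.015² = 3006.7 → n = 3007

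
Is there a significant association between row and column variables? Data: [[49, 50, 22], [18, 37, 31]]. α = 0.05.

χ² = 12.246. df = 2, critical = 5.991. Reject H₀. Variables are dependent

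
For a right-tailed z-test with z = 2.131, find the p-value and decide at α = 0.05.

p = P(Z > 2.131) = 1 - Φ(2.131) ≈ 0.0165. Since p < 0.05, reject H₀ (significant) at α = 0.05.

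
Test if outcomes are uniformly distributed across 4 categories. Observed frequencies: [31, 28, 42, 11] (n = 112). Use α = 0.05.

Expected = 28 each. χ² = Σ(O-E)²/E = 17.643. df = 3, critical value = 7.815. Reject H₀.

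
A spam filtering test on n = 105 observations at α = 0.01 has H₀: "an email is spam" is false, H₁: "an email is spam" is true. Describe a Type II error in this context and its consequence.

Type II error: failing to reject H₀ when it is false — concluding that an email is spam is not supported when in fact it is. Consequence: a spam email lands in the inbox.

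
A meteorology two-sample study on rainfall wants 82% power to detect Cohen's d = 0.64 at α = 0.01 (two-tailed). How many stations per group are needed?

z_{α/2} = 2.576, z_β = Φ⁻¹(0.82) = 0.915. For medium effect (d = 0.64): n per group = 2(z_{α/2} + z_β)²/d² = 2(2.576 + 0.915)²/0.64² = 59.5 → 60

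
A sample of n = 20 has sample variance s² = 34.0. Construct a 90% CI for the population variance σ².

df = 19. χ²_{0.05} = 30.144, χ²_{0.95} = 10.117. CI for σ² = ((n-1)s²/χ²_{α/2}, (n-1)s²/χ²_{1-α/2}) = (19·34.0/30.144, 19·34.0/10.117) = (21.43, 63.85)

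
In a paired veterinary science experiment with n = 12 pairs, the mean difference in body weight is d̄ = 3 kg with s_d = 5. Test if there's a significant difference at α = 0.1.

t = d̄/(s_d/√n) = 3/(5/√12) = 2.078. df = 11, critical t = ±1.796. Reject H₀.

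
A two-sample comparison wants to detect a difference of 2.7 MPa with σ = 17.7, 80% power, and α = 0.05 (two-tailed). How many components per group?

n per group = 2(z_α/2 + z_β)²σ²/d² = 2×(1.96 + 0.84)²×17.7²/2.7² = 673.9 → n = 674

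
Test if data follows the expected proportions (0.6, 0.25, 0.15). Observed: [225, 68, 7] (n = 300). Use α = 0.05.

Expected: [180.0, 75.0, 45.0]. χ² = 43.992. df = 2, critical = 5.991. Reject H₀.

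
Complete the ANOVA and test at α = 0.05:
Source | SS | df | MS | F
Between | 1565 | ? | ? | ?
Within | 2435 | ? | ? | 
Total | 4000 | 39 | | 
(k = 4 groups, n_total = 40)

df_between = 3, df_within = 36. MS_between = 521.67, MS_within = 67.64. F = 7.713, F_crit ≈ 2.866. Reject H₀.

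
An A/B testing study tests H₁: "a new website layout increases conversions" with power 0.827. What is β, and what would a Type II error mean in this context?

β = 1 - power = 1 - 0.827 = 0.173. A Type II error is failing to reject H₀ when H₀ is false (false negative) — here, failing to conclude that a new website layout increases conversions when in fact it is true. Consequence: discarding a layout that would have improved conversions — lost revenue.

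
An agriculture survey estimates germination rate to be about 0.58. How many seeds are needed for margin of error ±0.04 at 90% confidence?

n = z²p(1-p)/E² = 1.645²×0.58×0.42/0.04² = 412.0 → n = 412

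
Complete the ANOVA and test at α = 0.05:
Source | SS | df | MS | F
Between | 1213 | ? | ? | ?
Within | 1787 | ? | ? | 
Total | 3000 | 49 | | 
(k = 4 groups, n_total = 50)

df_between = 3, df_within = 46. MS_between = 404.33, MS_within = 38.85. F = 10.408, F_crit ≈ 2.807. Reject H₀.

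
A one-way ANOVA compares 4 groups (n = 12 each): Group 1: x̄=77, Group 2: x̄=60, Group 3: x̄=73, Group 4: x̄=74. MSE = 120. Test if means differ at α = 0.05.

Grand mean = 71.0. SS_between = 2040.0, MS_between = 680.0. F = 5.667, F_crit ≈ 2.816. Reject H₀.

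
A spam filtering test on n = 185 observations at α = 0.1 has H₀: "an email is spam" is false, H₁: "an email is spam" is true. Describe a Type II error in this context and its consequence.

Type II error: failing to reject H₀ when it is false — concluding that an email is spam is not supported when in fact it is. Consequence: a spam email lands in the inbox.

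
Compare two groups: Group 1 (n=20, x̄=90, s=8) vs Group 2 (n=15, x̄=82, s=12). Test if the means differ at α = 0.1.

Pooled sp = 9.9. t = 2.367, df = 33. Critical t = ±1.692. Reject H₀.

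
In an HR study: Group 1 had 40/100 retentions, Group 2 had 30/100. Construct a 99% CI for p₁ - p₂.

p̂₁ = 0.4, p̂₂ = 0.3. Difference = 0.1. CI = (-0.073, 0.273)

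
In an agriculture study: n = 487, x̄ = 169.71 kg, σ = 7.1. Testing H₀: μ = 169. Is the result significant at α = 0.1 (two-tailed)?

z = (169.71 - 169)/(7.1/√487) = 2.207. Since |z| > 1.645, significant at α = 0.1.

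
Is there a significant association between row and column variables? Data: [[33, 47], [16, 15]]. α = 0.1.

χ² = 0.973. df = 1, critical = 2.706. Fail to reject H₀. No evidence of dependence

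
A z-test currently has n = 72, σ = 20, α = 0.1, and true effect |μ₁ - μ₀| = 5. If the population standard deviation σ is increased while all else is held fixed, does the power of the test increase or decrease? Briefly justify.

Power decreases: a larger σ inflates the standard error σ/√n, pulling the sampling distribution under H₁ back toward the critical value.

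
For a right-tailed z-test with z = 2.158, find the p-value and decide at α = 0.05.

p = P(Z > 2.158) = 1 - Φ(2.158) ≈ 0.0155. Since p < 0.05, reject H₀ (significant) at α = 0.05.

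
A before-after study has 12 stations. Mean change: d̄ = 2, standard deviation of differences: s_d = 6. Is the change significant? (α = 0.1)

t = d̄/(s_d/√n) = 2/(6/√12) = 1.155. df = 11, critical t = ±1.796. Fail to reject H₀.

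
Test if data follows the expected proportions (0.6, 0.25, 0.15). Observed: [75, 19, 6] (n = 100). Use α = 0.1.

Expected: [60.0, 25.0, 15.0]. χ² = 10.59. df = 2, critical = 4.605. Reject H₀.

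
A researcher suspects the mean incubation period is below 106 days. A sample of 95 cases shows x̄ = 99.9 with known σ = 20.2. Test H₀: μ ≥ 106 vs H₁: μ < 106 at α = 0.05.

z = -2.943. Critical value: -1.645. Reject H₀.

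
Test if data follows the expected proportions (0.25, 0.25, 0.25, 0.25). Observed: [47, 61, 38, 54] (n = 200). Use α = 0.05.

Expected: [50.0, 50.0, 50.0, 50.0]. χ² = 5.8. df = 3, critical = 7.815. Fail to reject H₀.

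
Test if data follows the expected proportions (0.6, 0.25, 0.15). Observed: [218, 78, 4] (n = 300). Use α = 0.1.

Expected: [180.0, 75.0, 45.0]. χ² = 45.498. df = 2, critical = 4.605. Reject H₀.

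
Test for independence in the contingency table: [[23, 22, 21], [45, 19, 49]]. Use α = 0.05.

χ² = 6.655. df = 2, critical = 5.991. Reject H₀. Variables are dependent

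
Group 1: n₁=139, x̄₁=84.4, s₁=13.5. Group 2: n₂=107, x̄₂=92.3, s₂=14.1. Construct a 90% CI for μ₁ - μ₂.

Difference = -7.9. SE = √(13.5²/139 + 14.1²/107) = 1.78. CI = (-10.83, -4.97)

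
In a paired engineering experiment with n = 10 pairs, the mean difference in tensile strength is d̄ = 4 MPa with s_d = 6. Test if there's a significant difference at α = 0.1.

t = d̄/(s_d/√n) = 4/(6/√10) = 2.108. df = 9, critical t = ±1.833. Reject H₀.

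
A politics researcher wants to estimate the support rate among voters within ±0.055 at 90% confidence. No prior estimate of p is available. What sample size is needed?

Conservative approach: use p = 0.5 (maximizes p(1-p) = 0.25). n = z²(0.25)/E² = 1.645²×0.25/0.055² = 223.6 → n = 224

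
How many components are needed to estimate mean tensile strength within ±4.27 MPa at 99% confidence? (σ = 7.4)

n = (z*σ/E)² = (2.576×7.4/4.27)² = 19.9 → n = 20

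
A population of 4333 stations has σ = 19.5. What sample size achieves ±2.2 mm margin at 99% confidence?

Without FPC: n₀ = (2.576×19.5/2.2)² = 521.333. With FPC: n = n₀N/(n₀+N-1) = 465.4 → n = 466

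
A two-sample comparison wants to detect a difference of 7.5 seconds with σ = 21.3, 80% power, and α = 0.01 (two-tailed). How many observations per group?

n per group = 2(z_α/2 + z_β)²σ²/d² = 2×(2.576 + 0.84)²×21.3²/7.5² = 188.2 → n = 189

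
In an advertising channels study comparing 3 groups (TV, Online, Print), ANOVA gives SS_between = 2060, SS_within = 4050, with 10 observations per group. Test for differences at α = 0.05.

df_between = 2, df_within = 27. F = MS_between/MS_within = 1030.0/150.0 = 6.867. F_crit ≈ 3.354. Reject H₀. At least one mean differs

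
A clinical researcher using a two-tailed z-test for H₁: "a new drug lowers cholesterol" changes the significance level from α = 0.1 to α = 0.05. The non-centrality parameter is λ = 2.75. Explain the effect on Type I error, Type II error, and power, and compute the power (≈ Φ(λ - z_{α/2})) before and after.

Decreasing α from 0.1 to 0.05:
• Type I error rate decreases (α is the Type I rate by definition).
• Critical value moves from z_{α/2} = 1.645 to 1.96, so power = Φ(λ - z_{α/2}) goes from Φ(2.75 - 1.645) = 0.865 to Φ(2.75 - 1.96) = 0.785.
• Type II error rate β = 1 - power therefore increases (0.135 → 0.215).
Appropriate when false positives are costly — here, approving an ineffective drug — patients take a useless medication and may skip effective alternatives.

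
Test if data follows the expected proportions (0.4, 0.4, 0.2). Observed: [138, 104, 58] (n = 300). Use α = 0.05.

Expected: [120.0, 120.0, 60.0]. χ² = 4.9. df = 2, critical = 5.991. Fail to reject H₀.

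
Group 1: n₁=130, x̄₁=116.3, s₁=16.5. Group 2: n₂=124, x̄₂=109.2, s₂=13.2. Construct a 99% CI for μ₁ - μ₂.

Difference = 7.1. SE = √(16.5²/130 + 13.2²/124) = 1.871. CI = (2.28, 11.92)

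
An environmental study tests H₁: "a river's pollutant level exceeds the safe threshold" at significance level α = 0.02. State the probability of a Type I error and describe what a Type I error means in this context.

P(Type I error) = α = 0.02. A Type I error is rejecting H₀ when H₀ is actually true (false positive) — here, concluding that a river's pollutant level exceeds the safe threshold when in fact this is not the case. Consequence: shutting down a compliant factory unnecessarily.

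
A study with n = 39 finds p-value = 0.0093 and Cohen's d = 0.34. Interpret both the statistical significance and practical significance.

Statistically significant (p = 0.0093 < 0.05). Cohen's d = 0.34 indicates a small effect size. Both statistical and practical significance should be considered.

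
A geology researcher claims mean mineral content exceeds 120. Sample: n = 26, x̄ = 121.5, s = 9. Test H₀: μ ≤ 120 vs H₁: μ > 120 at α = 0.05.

t = (121.5 - 120)/(9/√26) = 0.85, df = 25. Critical t = 1.708. Fail to reject H₀.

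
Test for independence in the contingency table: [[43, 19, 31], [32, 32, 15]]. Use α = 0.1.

χ² = 9.415. df = 2, critical = 4.605. Reject H₀. Variables are dependent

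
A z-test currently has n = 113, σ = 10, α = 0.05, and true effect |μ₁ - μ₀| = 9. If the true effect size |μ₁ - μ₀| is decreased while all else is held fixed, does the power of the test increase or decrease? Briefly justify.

Power decreases: a smaller true effect decreases the non-centrality λ = |μ₁ - μ₀|/(σ/√n).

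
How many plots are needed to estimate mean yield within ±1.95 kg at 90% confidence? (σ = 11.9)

n = (z*σ/E)² = (1.645×11.9/1.95)² = 100.8 → n = 101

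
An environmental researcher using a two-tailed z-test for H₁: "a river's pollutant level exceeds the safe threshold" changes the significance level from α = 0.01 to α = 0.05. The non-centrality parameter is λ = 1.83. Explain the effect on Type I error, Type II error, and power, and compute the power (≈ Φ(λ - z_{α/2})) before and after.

Increasing α from 0.01 to 0.05:
• Type I error rate increases (α is the Type I rate by definition).
• Critical value moves from z_{α/2} = 2.576 to 1.96, so power = Φ(λ - z_{α/2}) goes from Φ(1.83 - 2.576) = 0.228 to Φ(1.83 - 1.96) = 0.448.
• Type II error rate β = 1 - power therefore decreases (0.772 → 0.552).
Appropriate when false negatives are costly — here, allowing unsafe pollution to continue.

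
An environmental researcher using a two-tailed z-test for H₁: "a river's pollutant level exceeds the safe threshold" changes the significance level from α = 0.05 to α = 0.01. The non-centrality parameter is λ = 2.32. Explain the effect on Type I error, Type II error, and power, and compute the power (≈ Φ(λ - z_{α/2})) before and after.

Decreasing α from 0.05 to 0.01:
• Type I error rate decreases (α is the Type I rate by definition).
• Critical value moves from z_{α/2} = 1.96 to 2.576, so power = Φ(λ - z_{α/2}) goes from Φ(2.32 - 1.96) = 0.641 to Φ(2.32 - 2.576) = 0.399.
• Type II error rate β = 1 - power therefore increases (0.359 → 0.601).
Appropriate when false positives are costly — here, shutting down a compliant factory unnecessarily.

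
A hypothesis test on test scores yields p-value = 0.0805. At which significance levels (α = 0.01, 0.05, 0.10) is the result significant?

p = 0.0805. Significant at: α = 0.1.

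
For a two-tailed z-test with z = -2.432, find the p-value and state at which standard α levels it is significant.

p = 2·P(Z > |-2.432|) = 2·(1 - Φ(2.432)) ≈ 0.015. Significant at α = 0.1; Significant at α = 0.05.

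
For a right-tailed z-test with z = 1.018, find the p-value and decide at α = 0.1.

p = P(Z > 1.018) = 1 - Φ(1.018) ≈ 0.1543. Since p ≥ 0.1, fail to reject H₀ (not significant) at α = 0.1.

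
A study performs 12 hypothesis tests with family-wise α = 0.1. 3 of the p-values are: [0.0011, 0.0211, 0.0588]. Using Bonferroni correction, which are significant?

Bonferroni α = 0.1/12 = 0.00833. Significant p-values: [0.0011]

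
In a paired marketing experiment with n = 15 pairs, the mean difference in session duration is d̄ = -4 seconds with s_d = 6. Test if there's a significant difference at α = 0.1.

t = d̄/(s_d/√n) = -4/(6/√15) = -2.582. df = 14, critical t = ±1.761. Reject H₀.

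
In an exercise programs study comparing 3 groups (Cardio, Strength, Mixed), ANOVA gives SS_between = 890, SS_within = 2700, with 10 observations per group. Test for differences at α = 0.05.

df_between = 2, df_within = 27. F = MS_between/MS_within = 445.0/100.0 = 4.45. F_crit ≈ 3.354. Reject H₀. At least one mean differs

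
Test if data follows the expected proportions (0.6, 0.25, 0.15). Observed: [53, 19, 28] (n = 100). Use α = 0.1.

Expected: [60.0, 25.0, 15.0]. χ² = 13.523. df = 2, critical = 4.605. Reject H₀.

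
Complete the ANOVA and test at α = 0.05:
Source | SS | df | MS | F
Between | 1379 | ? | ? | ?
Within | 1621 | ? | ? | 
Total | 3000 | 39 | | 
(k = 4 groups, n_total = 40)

df_between = 3, df_within = 36. MS_between = 459.67, MS_within = 45.03. F = 10.209, F_crit ≈ 2.866. Reject H₀.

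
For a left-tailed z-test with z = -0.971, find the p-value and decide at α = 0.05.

p = P(Z < -0.971) = Φ(-0.971) ≈ 0.1658. Since p ≥ 0.05, fail to reject H₀ (not significant) at α = 0.05.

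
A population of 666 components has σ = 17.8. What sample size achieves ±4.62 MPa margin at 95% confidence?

Without FPC: n₀ = (1.96×17.8/4.62)² = 57.025. With FPC: n = n₀N/(n₀+N-1) = 52.6 → n = 53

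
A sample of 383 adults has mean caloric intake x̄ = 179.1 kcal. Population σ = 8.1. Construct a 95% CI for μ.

CI = x̄ ± z*(σ/√n) = 179.1 ± 1.96(8.1/√383) = 179.1 ± 0.81 = (178.29, 179.91)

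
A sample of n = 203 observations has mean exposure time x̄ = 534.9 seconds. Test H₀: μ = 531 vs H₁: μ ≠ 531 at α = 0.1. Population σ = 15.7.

z = (x̄ - μ₀)/(σ/√n) = (534.9 - 531)/(15.7/√203) = 3.539. Critical value: ±1.645. Since |3.539| > 1.645, Reject H₀.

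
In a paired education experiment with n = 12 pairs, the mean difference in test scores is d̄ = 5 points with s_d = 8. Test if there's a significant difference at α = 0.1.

t = d̄/(s_d/√n) = 5/(8/√12) = 2.165. df = 11, critical t = ±1.796. Reject H₀.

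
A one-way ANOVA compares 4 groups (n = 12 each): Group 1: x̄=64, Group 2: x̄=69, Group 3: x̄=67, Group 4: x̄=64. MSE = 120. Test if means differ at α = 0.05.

Grand mean = 66.0. SS_between = 216.0, MS_between = 72.0. F = 0.6, F_crit ≈ 2.816. Fail to reject H₀.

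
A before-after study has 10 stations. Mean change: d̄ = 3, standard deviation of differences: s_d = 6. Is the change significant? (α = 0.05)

t = d̄/(s_d/√n) = 3/(6/√10) = 1.581. df = 9, critical t = ±2.262. Fail to reject H₀.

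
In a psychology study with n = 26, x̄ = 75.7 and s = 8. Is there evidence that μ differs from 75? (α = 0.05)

t = (x̄ - μ₀)/(s/√n) = (75.7 - 75)/(8/√26) = 0.446. df = 25, critical t = ±2.06. Fail to reject H₀.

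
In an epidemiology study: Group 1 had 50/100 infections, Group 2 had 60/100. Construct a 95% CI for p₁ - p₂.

p̂₁ = 0.5, p̂₂ = 0.6. Difference = -0.1. CI = (-0.237, 0.037)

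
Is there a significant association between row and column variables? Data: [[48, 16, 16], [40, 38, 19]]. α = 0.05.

χ² = 8.392. df = 2, critical = 5.991. Reject H₀. Variables are dependent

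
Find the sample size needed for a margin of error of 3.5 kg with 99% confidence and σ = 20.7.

n = (z*σ/E)² = (2.576×20.7/3.5)² = 232.1 → n = 233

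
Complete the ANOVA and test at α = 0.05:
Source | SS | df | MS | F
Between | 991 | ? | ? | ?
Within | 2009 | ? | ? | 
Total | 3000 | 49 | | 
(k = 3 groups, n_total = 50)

df_between = 2, df_within = 47. MS_between = 495.5, MS_within = 42.74. F = 11.592, F_crit ≈ 3.195. Reject H₀.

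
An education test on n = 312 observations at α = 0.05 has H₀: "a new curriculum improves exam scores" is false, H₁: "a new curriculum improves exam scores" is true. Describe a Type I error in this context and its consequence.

Type I error: rejecting H₀ when it is true — concluding that a new curriculum improves exam scores when in fact it is not. Consequence: adopting a curriculum that gives no real benefit — disruption for nothing.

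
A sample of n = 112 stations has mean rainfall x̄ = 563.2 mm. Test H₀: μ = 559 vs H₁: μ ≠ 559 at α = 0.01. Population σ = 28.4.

z = (x̄ - μ₀)/(σ/√n) = (563.2 - 559)/(28.4/√112) = 1.565. Critical value: ±2.576. Since |1.565| ≤ 2.576, Fail to reject H₀.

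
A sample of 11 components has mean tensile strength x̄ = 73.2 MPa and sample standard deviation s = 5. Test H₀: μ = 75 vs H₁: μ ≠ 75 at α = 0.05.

t = (x̄ - μ₀)/(s/√n) = (73.2 - 75)/(5/√11) = -1.194. df = 10, critical t = ±2.228. Fail to reject H₀.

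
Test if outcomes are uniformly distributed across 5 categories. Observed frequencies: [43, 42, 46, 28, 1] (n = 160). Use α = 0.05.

Expected = 32 each. χ² = Σ(O-E)²/E = 43.562. df = 4, critical value = 9.488. Reject H₀.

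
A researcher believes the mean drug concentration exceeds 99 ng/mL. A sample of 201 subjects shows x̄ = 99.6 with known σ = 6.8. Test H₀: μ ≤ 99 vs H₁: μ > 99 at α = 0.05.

z = 1.251. Critical value: 1.645. Fail to reject H₀.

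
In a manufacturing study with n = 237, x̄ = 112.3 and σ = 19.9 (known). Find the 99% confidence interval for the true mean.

CI = x̄ ± z*(σ/√n) = 112.3 ± 2.576(19.9/√237) = 112.3 ± 3.33 = (108.97, 115.63)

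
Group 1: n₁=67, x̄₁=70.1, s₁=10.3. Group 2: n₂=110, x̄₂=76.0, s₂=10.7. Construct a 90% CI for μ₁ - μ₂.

Difference = -5.9. SE = √(10.3²/67 + 10.7²/110) = 1.62. CI = (-8.56, -3.24)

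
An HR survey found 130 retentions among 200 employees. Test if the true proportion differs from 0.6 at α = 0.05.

p̂ = 0.65, p₀ = 0.6. z = (p̂ - p₀)/√(p₀(1-p₀)/n) = 1.443. Critical: ±1.96. Fail to reject H₀.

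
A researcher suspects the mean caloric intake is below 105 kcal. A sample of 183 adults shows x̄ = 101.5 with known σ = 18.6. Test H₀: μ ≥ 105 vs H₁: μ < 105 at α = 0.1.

z = -2.546. Critical value: -1.28. Reject H₀.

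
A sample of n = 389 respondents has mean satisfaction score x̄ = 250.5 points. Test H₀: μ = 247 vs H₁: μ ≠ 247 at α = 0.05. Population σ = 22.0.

z = (x̄ - μ₀)/(σ/√n) = (250.5 - 247)/(22.0/√389) = 3.138. Critical value: ±1.96. Since |3.138| > 1.96, Reject H₀.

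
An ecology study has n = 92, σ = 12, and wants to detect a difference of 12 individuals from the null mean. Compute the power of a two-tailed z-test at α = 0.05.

SE = σ/√n = 12/√92 = 1.251. Non-centrality λ = d/SE = 12/1.251 = 9.592. Power ≈ Φ(λ - z_{α/2}) = Φ(9.592 - 1.96) = Φ(7.632) = 1.0.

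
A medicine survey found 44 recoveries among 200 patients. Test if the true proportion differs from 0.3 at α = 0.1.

p̂ = 0.22, p₀ = 0.3. z = (p̂ - p₀)/√(p₀(1-p₀)/n) = -2.469. Critical: ±1.645. Reject H₀.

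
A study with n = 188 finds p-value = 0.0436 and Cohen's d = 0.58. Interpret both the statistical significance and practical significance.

Statistically significant (p = 0.0436 < 0.05). Cohen's d = 0.58 indicates a medium effect size. Both statistical and practical significance should be considered.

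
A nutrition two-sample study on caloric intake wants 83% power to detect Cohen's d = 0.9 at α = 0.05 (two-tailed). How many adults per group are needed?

z_{α/2} = 1.96, z_β = Φ⁻¹(0.83) = 0.954. For large effect (d = 0.9): n per group = 2(z_{α/2} + z_β)²/d² = 2(1.96 + 0.954)²/0.9² = 21.0 → 21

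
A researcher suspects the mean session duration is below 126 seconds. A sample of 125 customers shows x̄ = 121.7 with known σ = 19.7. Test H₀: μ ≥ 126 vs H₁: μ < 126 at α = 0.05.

z = -2.44. Critical value: -1.645. Reject H₀.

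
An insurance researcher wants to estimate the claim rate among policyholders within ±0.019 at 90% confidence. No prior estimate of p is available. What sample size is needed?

Conservative approach: use p = 0.5 (maximizes p(1-p) = 0.25). n = z²(0.25)/E² = 1.645²×0.25/0.019² = 1874.0 → n = 1874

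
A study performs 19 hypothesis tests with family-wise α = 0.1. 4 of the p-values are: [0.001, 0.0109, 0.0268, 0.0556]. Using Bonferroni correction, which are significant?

Bonferroni α = 0.1/19 = 0.00526. Significant p-values: [0.001]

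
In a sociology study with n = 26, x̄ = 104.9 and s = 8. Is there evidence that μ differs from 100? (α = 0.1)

t = (x̄ - μ₀)/(s/√n) = (104.9 - 100)/(8/√26) = 3.123. df = 25, critical t = ±1.708. Reject H₀.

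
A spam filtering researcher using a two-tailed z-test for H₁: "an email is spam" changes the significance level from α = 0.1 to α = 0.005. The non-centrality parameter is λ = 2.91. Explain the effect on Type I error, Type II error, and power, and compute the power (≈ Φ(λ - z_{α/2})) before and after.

Decreasing α from 0.1 to 0.005:
• Type I error rate decreases (α is the Type I rate by definition).
• Critical value moves from z_{α/2} = 1.645 to 2.807, so power = Φ(λ - z_{α/2}) goes from Φ(2.91 - 1.645) = 0.897 to Φ(2.91 - 2.807) = 0.541.
• Type II error rate β = 1 - power therefore increases (0.103 → 0.459).
Appropriate when false positives are costly — here, a legitimate email is sent to the spam folder and the user misses it.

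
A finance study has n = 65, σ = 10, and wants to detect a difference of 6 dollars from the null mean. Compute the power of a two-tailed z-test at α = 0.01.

SE = σ/√n = 10/√65 = 1.24. Non-centrality λ = d/SE = 6/1.24 = 4.837. Power ≈ Φ(λ - z_{α/2}) = Φ(4.837 - 2.576) = Φ(2.261) = 0.988.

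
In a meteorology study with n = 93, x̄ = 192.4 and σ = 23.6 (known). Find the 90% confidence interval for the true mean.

CI = x̄ ± z*(σ/√n) = 192.4 ± 1.645(23.6/√93) = 192.4 ± 4.03 = (188.37, 196.43)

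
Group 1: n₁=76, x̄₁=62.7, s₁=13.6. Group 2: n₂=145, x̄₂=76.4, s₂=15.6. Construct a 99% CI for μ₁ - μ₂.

Difference = -13.7. SE = √(13.6²/76 + 15.6²/145) = 2.028. CI = (-18.92, -8.48)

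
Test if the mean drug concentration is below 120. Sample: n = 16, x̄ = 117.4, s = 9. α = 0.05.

t = (117.4 - 120)/(9/√16) = -1.156, df = 15. Critical t = -1.753. Fail to reject H₀.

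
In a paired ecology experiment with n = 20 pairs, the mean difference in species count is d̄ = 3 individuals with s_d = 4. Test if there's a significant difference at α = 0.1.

t = d̄/(s_d/√n) = 3/(4/√20) = 3.354. df = 19, critical t = ±1.729. Reject H₀.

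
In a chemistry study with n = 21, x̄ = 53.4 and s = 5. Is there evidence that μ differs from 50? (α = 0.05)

t = (x̄ - μ₀)/(s/√n) = (53.4 - 50)/(5/√21) = 3.116. df = 20, critical t = ±2.086. Reject H₀.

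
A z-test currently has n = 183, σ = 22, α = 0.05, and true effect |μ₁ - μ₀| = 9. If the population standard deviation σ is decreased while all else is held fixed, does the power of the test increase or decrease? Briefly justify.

Power increases: a smaller σ shrinks the standard error σ/√n, moving the sampling distribution under H₁ further from the critical value.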